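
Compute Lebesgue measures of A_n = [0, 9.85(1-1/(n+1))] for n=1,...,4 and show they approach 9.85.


By continuity of measure from below: if A_n increases to A, then m(A_n) -> m(A).
Here A = [0, 9.85], so m(A) = 9.85
Step 1: a_1 = 9.85*(1 - 1/2) = 4.925, m(A_1) = 4.925
Step 2: a_2 = 9.85*(1 - 1/3) = 6.5667, m(A_2) = 6.5667
Step 3: a_3 = 9.85*(1 - 1/4) = 7.3875, m(A_3) = 7.3875
Step 4: a_4 = 9.85*(1 - 1/5) = 7.88, m(A_4) = 7.88
Limit: m(A_n) -> m([0,9.85]) = 9.85


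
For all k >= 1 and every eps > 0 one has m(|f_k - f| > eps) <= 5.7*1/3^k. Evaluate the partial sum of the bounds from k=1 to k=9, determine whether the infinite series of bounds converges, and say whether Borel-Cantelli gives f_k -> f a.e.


Step 1: List the terms 5.7*1/3^k for k = 1 to 9:
  k=1: 1.9
  k=2: 0.633333
  k=3: 0.211111
  k=4: 0.07037
  k=5: 0.023457
  k=6: 0.007819
  k=7: 0.002606
  k=8: 8.687700e-04
  k=9: 2.895900e-04
Step 2: Partial sum = 1.9 + 0.633333 + 0.211111 + 0.07037 + 0.023457 + 0.007819 + 0.002606 + 8.687700e-04 + 2.895900e-04
     = 2.849855
Step 3: The full series sum_(k>=1) 5.7*1/3^k converges (geometric series with ratio 1/3 < 1; a constant multiple of a convergent series converges).
Step 4: Fix eps > 0. Since sum_k m(|f_k - f| > eps) < infinity, the Borel-Cantelli lemma gives
        m(limsup_k {|f_k - f| > eps}) = 0, i.e. for a.e. x, |f_k(x) - f(x)| <= eps for all large k.
        Applying this with eps = 1/j for j = 1, 2, ... and intersecting the countably many full-measure sets,
        for a.e. x we get limsup_k |f_k(x) - f(x)| <= 1/j for every j, hence f_k -> f almost everywhere.
Conclusion: series converges; Borel-Cantelli yields f_k -> f a.e.


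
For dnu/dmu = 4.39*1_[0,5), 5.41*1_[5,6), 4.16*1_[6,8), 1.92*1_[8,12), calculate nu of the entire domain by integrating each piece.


Integrate each piece of the Radon-Nikodym derivative:
Step 1: integral_0^5 4.39 dx = 4.39*(5-0) = 4.39*5 = 21.95
Step 2: integral_5^6 5.41 dx = 5.41*(6-5) = 5.41*1 = 5.41
Step 3: integral_6^8 4.16 dx = 4.16*(8-6) = 4.16*2 = 8.32
Step 4: integral_8^12 1.92 dx = 1.92*(12-8) = 1.92*4 = 7.68
Total: 21.95 + 5.41 + 8.32 + 7.68 = 43.36


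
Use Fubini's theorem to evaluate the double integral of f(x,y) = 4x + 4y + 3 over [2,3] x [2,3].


By Fubini, integrate in x first, then y.
Step 1: Fix y, integrate over x in [2,3]:
  integral(4x + 4y + 3, x=2..3)
  = 4*(3^2 - 2^2)/2 + (4y + 3)*(3 - 2)
  = 10 + (4y + 3)*1
  = 10 + 4y + 3
  = 13 + 4y
Step 2: Integrate over y in [2,3]:
  integral(13 + 4y, y=2..3)
  = 13*1 + 4*(3^2 - 2^2)/2
  = 13 + 10
  = 23


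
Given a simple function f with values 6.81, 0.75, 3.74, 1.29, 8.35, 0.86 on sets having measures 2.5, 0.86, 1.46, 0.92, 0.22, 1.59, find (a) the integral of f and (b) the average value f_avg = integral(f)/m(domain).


Step 1: Integral = sum(value_i * measure_i)
= 6.81*2.5 + 0.75*0.86 + 3.74*1.46 + 1.29*0.92 + 8.35*0.22 + 0.86*1.59
= 17.025 + 0.645 + 5.4604 + 1.1868 + 1.837 + 1.3674
= 27.5216
Step 2: Total measure of domain = 2.5 + 0.86 + 1.46 + 0.92 + 0.22 + 1.59 = 7.55
Step 3: Average value = 27.5216 / 7.55 = 3.645245


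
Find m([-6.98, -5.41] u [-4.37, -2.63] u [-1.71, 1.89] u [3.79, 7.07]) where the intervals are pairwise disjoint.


For pairwise disjoint intervals, m(union) = sum of lengths.
= (-5.41 - -6.98) + (-2.63 - -4.37) + (1.89 - -1.71) + (7.07 - 3.79)
= 1.57 + 1.74 + 3.6 + 3.28
= 10.19


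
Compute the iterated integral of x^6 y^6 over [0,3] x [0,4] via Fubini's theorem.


By Fubini's theorem, the double integral factors as a product of single integrals:
Step 1: integral_0^3 x^6 dx = [x^7/7] from 0 to 3
     = 3^7/7 = 312.428571
Step 2: integral_0^4 y^6 dy = [y^7/7] from 0 to 4
     = 4^7/7 = 2340.571429
Step 3: Double integral = 312.428571 * 2340.571429 = 731261.387755


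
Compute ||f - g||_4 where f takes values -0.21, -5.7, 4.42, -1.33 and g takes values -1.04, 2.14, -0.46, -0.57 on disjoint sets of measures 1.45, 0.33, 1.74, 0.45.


Step 1: Compute differences f_i - g_i:
  -0.21 - -1.04 = 0.83
  -5.7 - 2.14 = -7.84
  4.42 - -0.46 = 4.88
  -1.33 - -0.57 = -0.76
Step 2: Compute |diff|^4 * measure for each set:
  |0.83|^4 * 1.45 = 0.474583 * 1.45 = 0.688146
  |-7.84|^4 * 0.33 = 3778.019983 * 0.33 = 1246.746595
  |4.88|^4 * 1.74 = 567.125647 * 1.74 = 986.798626
  |-0.76|^4 * 0.45 = 0.333622 * 0.45 = 0.15013
Step 3: Sum = 2234.383496
Step 4: ||f-g||_4 = (2234.383496)^(1/4) = 6.875265


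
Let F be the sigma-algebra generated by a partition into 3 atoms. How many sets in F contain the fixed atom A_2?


Each element of F is a union of some subset S of the 3 atoms.
The element contains A_2 iff A_2 is in S.
So we count subsets S of {A_1,...,A_3} with A_2 in S: choose freely among the other 2 atoms.
Count = 2^(3-1) = 2^2 = 4.


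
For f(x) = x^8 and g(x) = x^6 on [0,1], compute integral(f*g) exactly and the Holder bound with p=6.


Step 1: Exact integral of f*g = integral(x^14, 0, 1) = 1/15
     = 0.066667
Step 2: Holder bound with p=6, q=1.2:
  ||f||_p = (integral x^48 dx)^(1/6) = (1/49)^(1/6) = 0.522758
  ||g||_q = (integral x^7.2 dx)^(1/1.2) = (1/8.2)^(1/1.2) = 0.173176
Step 3: Holder bound = ||f||_p * ||g||_q = 0.522758 * 0.173176 = 0.090529
Verification: 0.066667 <= 0.090529 (Holder holds)


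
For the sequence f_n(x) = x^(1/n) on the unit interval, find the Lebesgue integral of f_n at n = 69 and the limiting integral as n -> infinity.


At n = 69: f_69(x) = x^(1/69).
Step 1: integral(x^(1/69), 0, 1) = [x^(1/69+1) / (1/69+1)] from 0 to 1
     = 1 / (1/69 + 1) = 1 / ((69+1)/69) = 69/(69+1)
     = 69/70 = 0.985714
Step 2: As n -> infinity, f_n(x) = x^(1/n) -> 1 for x in (0,1], and f_n is increasing in n.
By MCT, lim_n integral(f_n) = integral(lim_n f_n) = integral(1, 0, 1) = 1.
Step 3: Verify convergence: 69/70 = 0.985714 -> 1


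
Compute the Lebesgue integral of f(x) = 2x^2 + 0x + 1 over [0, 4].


The Lebesgue integral of a Riemann-integrable function agrees with the Riemann integral.
Antiderivative F(x) = (2/3)x^3 + (0/2)x^2 + 1x
F(4) = (2/3)*4^3 + (0/2)*4^2 + 1*4
     = (2/3)*64 + (0/2)*16 + 1*4
     = 42.666667 + 0.0 + 4
     = 46.666667
F(0) = 0.0
Integral = F(4) - F(0) = 46.666667 - 0.0 = 46.666667


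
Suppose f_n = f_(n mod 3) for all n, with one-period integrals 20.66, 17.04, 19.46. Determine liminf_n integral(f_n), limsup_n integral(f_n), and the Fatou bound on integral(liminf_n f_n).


The sequence (integral(f_n)) is periodic with period 3, repeating the values 20.66, 17.04, 19.46 indefinitely.
Step 1: For a periodic sequence, every tail (a_m, a_(m+1), ...) contains all 3 period values infinitely often.
Step 2: Hence inf of every tail = min of the period values = min(20.66, 17.04, 19.46) = 17.04.
        liminf_n integral(f_n) = sup over m of (inf of tail from m) = 17.04.
Step 3: Similarly sup of every tail = max of the period values = 20.66.
        limsup_n integral(f_n) = 20.66.
Step 4: Fatou's lemma: integral(liminf_n f_n) <= liminf_n integral(f_n) = 17.04.
        So the integral of the pointwise liminf is at most 17.04.


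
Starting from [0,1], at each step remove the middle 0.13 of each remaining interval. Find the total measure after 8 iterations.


Step 1: At each step, fraction remaining = 1 - 0.13 = 0.87
Step 2: After 8 steps, measure = (0.87)^8
Result = 0.328212


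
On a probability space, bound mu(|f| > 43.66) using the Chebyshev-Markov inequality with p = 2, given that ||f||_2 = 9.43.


Chebyshev/Markov inequality: mu(|f| > eps) <= (||f||_p / eps)^p
Step 1: ||f||_2 / eps = 9.43 / 43.66 = 0.215987
Step 2: Raise to power p = 2:
  (0.215987)^2 = 0.04665
Step 3: Therefore mu(|f| > 43.66) <= 0.04665


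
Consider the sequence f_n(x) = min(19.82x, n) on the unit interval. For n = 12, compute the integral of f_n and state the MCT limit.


f(x) = 19.82x on [0,1]; f_n(x) = min(19.82x, n). At n = 12:
Step 1: f(x) reaches 12 at x = 12/19.82 = 0.605449
Step 2: integral(f_12) = integral(19.82x, 0, 0.605449) + integral(12, 0.605449, 1)
       = 19.82*0.605449^2/2 + 12*(1 - 0.605449)
       = 3.632694 + 4.734612
       = 8.367306
Step 3: As n -> infinity, f_n increases to f, so by MCT integral(f_n) -> integral(f) = 19.82/2 = 9.91.
Convergence: integral(f_12) = 8.367306 -> 9.91 as n -> infinity


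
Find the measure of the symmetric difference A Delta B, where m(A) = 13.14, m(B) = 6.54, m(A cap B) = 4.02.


m(A Delta B) = m(A) + m(B) - 2*m(A n B)
= 13.14 + 6.54 - 2*4.02
= 13.14 + 6.54 - 8.04
= 11.64


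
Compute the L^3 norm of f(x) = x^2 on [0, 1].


Step 1: ||f||_3 = (integral_0^1 |x^2|^3 dx)^(1/3)
     = (integral_0^1 x^6 dx)^(1/3)
Step 2: integral_0^1 x^6 dx = [x^7/(7)] from 0 to 1 = 1^7/7
     = 1/7 = 0.142857
Step 3: ||f||_3 = (0.142857)^(1/3) = 0.522758


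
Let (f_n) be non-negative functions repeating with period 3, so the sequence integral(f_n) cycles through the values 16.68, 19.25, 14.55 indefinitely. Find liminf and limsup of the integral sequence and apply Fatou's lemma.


The sequence (integral(f_n)) is periodic with period 3, repeating the values 16.68, 19.25, 14.55 indefinitely.
Step 1: For a periodic sequence, every tail (a_m, a_(m+1), ...) contains all 3 period values infinitely often.
Step 2: Hence inf of every tail = min of the period values = min(16.68, 19.25, 14.55) = 14.55.
        liminf_n integral(f_n) = sup over m of (inf of tail from m) = 14.55.
Step 3: Similarly sup of every tail = max of the period values = 19.25.
        limsup_n integral(f_n) = 19.25.
Step 4: Fatou's lemma: integral(liminf_n f_n) <= liminf_n integral(f_n) = 14.55.
        So the integral of the pointwise liminf is at most 14.55.


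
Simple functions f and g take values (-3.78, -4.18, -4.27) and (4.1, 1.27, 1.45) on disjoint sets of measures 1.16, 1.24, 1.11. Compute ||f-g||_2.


Step 1: Compute differences f_i - g_i:
  -3.78 - 4.1 = -7.88
  -4.18 - 1.27 = -5.45
  -4.27 - 1.45 = -5.72
Step 2: Compute |diff|^2 * measure for each set:
  |-7.88|^2 * 1.16 = 62.0944 * 1.16 = 72.029504
  |-5.45|^2 * 1.24 = 29.7025 * 1.24 = 36.8311
  |-5.72|^2 * 1.11 = 32.7184 * 1.11 = 36.317424
Step 3: Sum = 145.178028
Step 4: ||f-g||_2 = (145.178028)^(1/2) = 12.048985


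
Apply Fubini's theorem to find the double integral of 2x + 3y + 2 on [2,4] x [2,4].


By Fubini, integrate in x first, then y.
Step 1: Fix y, integrate over x in [2,4]:
  integral(2x + 3y + 2, x=2..4)
  = 2*(4^2 - 2^2)/2 + (3y + 2)*(4 - 2)
  = 12 + (3y + 2)*2
  = 12 + 6y + 4
  = 16 + 6y
Step 2: Integrate over y in [2,4]:
  integral(16 + 6y, y=2..4)
  = 16*2 + 6*(4^2 - 2^2)/2
  = 32 + 36
  = 68


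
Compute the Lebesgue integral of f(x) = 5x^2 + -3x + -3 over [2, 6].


The Lebesgue integral of a Riemann-integrable function agrees with the Riemann integral.
Antiderivative F(x) = (5/3)x^3 + (-3/2)x^2 + -3x
F(6) = (5/3)*6^3 + (-3/2)*6^2 + -3*6
     = (5/3)*216 + (-3/2)*36 + -3*6
     = 360 + -54 + -18
     = 288
F(2) = 1.333333
Integral = F(6) - F(2) = 288 - 1.333333 = 286.666667


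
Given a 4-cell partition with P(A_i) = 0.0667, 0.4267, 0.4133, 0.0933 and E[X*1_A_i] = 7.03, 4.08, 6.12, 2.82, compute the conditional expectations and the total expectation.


For each cell A_i: E[X|A_i] = E[X*1_A_i] / P(A_i)
Step 1: E[X|A_1] = 7.03 / 0.0667 = 105.397301
Step 2: E[X|A_2] = 4.08 / 0.4267 = 9.561753
Step 3: E[X|A_3] = 6.12 / 0.4133 = 14.807646
Step 4: E[X|A_4] = 2.82 / 0.0933 = 30.22508
Verification: E[X] = sum E[X*1_A_i] = 7.03 + 4.08 + 6.12 + 2.82 = 20.05


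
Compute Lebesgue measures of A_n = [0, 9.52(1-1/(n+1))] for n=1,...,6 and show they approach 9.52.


By continuity of measure from below: if A_n increases to A, then m(A_n) -> m(A).
Here A = [0, 9.52], so m(A) = 9.52
Step 1: a_1 = 9.52*(1 - 1/2) = 4.76, m(A_1) = 4.76
Step 2: a_2 = 9.52*(1 - 1/3) = 6.3467, m(A_2) = 6.3467
Step 3: a_3 = 9.52*(1 - 1/4) = 7.14, m(A_3) = 7.14
Step 4: a_4 = 9.52*(1 - 1/5) = 7.616, m(A_4) = 7.616
Step 5: a_5 = 9.52*(1 - 1/6) = 7.9333, m(A_5) = 7.9333
Step 6: a_6 = 9.52*(1 - 1/7) = 8.16, m(A_6) = 8.16
Limit: m(A_n) -> m([0,9.52]) = 9.52


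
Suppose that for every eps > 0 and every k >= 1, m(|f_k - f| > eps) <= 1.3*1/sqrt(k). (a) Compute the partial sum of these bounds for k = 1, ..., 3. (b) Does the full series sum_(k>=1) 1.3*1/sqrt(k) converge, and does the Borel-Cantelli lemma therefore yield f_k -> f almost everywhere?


Step 1: List the terms 1.3*1/sqrt(k) for k = 1 to 3:
  k=1: 1.3
  k=2: 0.919239
  k=3: 0.750555
Step 2: Partial sum = 1.3 + 0.919239 + 0.750555
     = 2.969794
Step 3: The full series sum_(k>=1) 1.3*1/sqrt(k) diverges (p-series with p = 1/2 <= 1; a nonzero constant multiple of a divergent series diverges).
Step 4: The (first) Borel-Cantelli lemma requires a summable sequence of measures, so it does not apply here;
        from this bound alone no conclusion about a.e. convergence can be drawn (convergence in measure still
        gives an a.e.-convergent subsequence, but not a.e. convergence of the whole sequence).
Conclusion: series diverges; Borel-Cantelli is inconclusive about a.e. convergence of f_k.


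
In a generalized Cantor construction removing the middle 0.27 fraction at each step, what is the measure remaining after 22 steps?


Step 1: At each step, fraction remaining = 1 - 0.27 = 0.73
Step 2: After 22 steps, measure = (0.73)^22
Result = 9.842443e-04


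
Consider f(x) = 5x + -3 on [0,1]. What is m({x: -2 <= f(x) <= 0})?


f^(-1)([-2, 0]) = {x : -2 <= 5x + -3 <= 0}
Solving: (-2 - -3)/5 <= x <= (0 - -3)/5
= [0.2, 0.6]
Intersecting with [0,1]: [0.2, 0.6]
Measure = 0.6 - 0.2 = 0.4


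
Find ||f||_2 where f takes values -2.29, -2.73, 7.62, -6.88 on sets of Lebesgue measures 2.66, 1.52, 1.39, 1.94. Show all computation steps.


Step 1: Compute |f_i|^2 for each value:
  |-2.29|^2 = 5.2441
  |-2.73|^2 = 7.4529
  |7.62|^2 = 58.0644
  |-6.88|^2 = 47.3344
Step 2: Multiply by measures and sum:
  5.2441 * 2.66 = 13.949306
  7.4529 * 1.52 = 11.328408
  58.0644 * 1.39 = 80.709516
  47.3344 * 1.94 = 91.828736
Sum = 13.949306 + 11.328408 + 80.709516 + 91.828736 = 197.815966
Step 3: Take the p-th root:
||f||_2 = (197.815966)^(1/2) = 14.064706


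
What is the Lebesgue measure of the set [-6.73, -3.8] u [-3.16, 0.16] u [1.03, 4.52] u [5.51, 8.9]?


For pairwise disjoint intervals, m(union) = sum of lengths.
= (-3.8 - -6.73) + (0.16 - -3.16) + (4.52 - 1.03) + (8.9 - 5.51)
= 2.93 + 3.32 + 3.49 + 3.39
= 13.13


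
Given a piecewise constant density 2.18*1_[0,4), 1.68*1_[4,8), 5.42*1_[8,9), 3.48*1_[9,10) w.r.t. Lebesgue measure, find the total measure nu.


Integrate each piece of the Radon-Nikodym derivative:
Step 1: integral_0^4 2.18 dx = 2.18*(4-0) = 2.18*4 = 8.72
Step 2: integral_4^8 1.68 dx = 1.68*(8-4) = 1.68*4 = 6.72
Step 3: integral_8^9 5.42 dx = 5.42*(9-8) = 5.42*1 = 5.42
Step 4: integral_9^10 3.48 dx = 3.48*(10-9) = 3.48*1 = 3.48
Total: 8.72 + 6.72 + 5.42 + 3.48 = 24.34


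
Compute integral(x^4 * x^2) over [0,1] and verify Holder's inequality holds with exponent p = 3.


Step 1: Exact integral of f*g = integral(x^6, 0, 1) = 1/7
     = 0.142857
Step 2: Holder bound with p=3, q=1.5:
  ||f||_p = (integral x^12 dx)^(1/3) = (1/13)^(1/3) = 0.42529
  ||g||_q = (integral x^3 dx)^(1/1.5) = (1/4)^(1/1.5) = 0.39685
Step 3: Holder bound = ||f||_p * ||g||_q = 0.42529 * 0.39685 = 0.168777
Verification: 0.142857 <= 0.168777 (Holder holds)


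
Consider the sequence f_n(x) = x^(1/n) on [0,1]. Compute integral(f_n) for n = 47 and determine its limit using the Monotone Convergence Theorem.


At n = 47: f_47(x) = x^(1/47).
Step 1: integral(x^(1/47), 0, 1) = [x^(1/47+1) / (1/47+1)] from 0 to 1
     = 1 / (1/47 + 1) = 1 / ((47+1)/47) = 47/(47+1)
     = 47/48 = 0.979167
Step 2: As n -> infinity, f_n(x) = x^(1/n) -> 1 for x in (0,1], and f_n is increasing in n.
By MCT, lim_n integral(f_n) = integral(lim_n f_n) = integral(1, 0, 1) = 1.
Step 3: Verify convergence: 47/48 = 0.979167 -> 1


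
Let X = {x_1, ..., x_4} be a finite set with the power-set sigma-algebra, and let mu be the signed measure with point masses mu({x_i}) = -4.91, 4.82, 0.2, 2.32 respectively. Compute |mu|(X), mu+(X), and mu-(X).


Step 1: Every measurable set is a union of atoms (the cells / points), so a Hahn decomposition is
  obtained by grouping atoms by sign: P = union of atoms with mu > 0, N = union of the remaining atoms.
  Atoms in P (indices): 2, 3, 4;  atoms in N (indices): 1
  Positive values: 4.82, 0.2, 2.32
  Negative values: -4.91
Step 2: mu+(X) = mu(P) = sum of positive atom values = 7.34
Step 3: mu-(X) = -mu(N) = sum of |negative atom values| = 4.91
Step 4: |mu|(X) = mu+(X) + mu-(X) = 7.34 + 4.91 = 12.25


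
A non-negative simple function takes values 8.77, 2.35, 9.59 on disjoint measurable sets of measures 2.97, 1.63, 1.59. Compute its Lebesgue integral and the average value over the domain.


Step 1: Integral = sum(value_i * measure_i)
= 8.77*2.97 + 2.35*1.63 + 9.59*1.59
= 26.0469 + 3.8305 + 15.2481
= 45.1255
Step 2: Total measure of domain = 2.97 + 1.63 + 1.59 = 6.19
Step 3: Average value = 45.1255 / 6.19 = 7.290065


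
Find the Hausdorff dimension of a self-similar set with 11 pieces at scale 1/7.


For a self-similar set with N copies scaled by 1/r:
dim_H = log(N)/log(r) = log(11)/log(7)
= 2.397895/1.94591
= 1.232274


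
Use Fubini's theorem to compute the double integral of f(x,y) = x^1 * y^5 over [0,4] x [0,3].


By Fubini's theorem, the double integral factors as a product of single integrals:
Step 1: integral_0^4 x^1 dx = [x^2/2] from 0 to 4
     = 4^2/2 = 8
Step 2: integral_0^3 y^5 dy = [y^6/6] from 0 to 3
     = 3^6/6 = 121.5
Step 3: Double integral = 8 * 121.5 = 972


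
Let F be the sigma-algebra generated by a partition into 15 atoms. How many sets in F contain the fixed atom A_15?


Each element of F is a union of some subset S of the 15 atoms.
The element contains A_15 iff A_15 is in S.
So we count subsets S of {A_1,...,A_15} with A_15 in S: choose freely among the other 14 atoms.
Count = 2^(15-1) = 2^14 = 16384.


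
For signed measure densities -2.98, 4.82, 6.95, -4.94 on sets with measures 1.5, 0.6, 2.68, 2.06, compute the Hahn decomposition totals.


Step 1: Compute signed measure on each set:
  Set 1: -2.98 * 1.5 = -4.47
  Set 2: 4.82 * 0.6 = 2.892
  Set 3: 6.95 * 2.68 = 18.626
  Set 4: -4.94 * 2.06 = -10.1764
Step 2: Total signed measure = (-4.47) + (2.892) + (18.626) + (-10.1764)
     = 6.8716
Step 3: Positive part mu+(X) = sum of positive contributions = 21.518
Step 4: Negative part mu-(X) = |sum of negative contributions| = 14.6464


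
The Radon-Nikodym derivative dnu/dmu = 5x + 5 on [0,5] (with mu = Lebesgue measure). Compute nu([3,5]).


nu(A) = integral_A (dnu/dmu) dmu = integral_3^5 (5x + 5) dx
Step 1: Antiderivative F(x) = (5/2)x^2 + 5x
Step 2: F(5) = (5/2)*5^2 + 5*5 = 62.5 + 25 = 87.5
Step 3: F(3) = (5/2)*3^2 + 5*3 = 22.5 + 15 = 37.5
Step 4: nu([3,5]) = F(5) - F(3) = 87.5 - 37.5 = 50


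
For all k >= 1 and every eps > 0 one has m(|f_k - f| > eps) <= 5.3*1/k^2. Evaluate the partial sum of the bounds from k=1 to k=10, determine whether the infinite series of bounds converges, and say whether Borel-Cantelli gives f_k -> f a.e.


Step 1: List the terms 5.3*1/k^2 for k = 1 to 10:
  k=1: 5.3
  k=2: 1.325
  k=3: 0.588889
  k=4: 0.33125
  k=5: 0.212
  k=6: 0.147222
  k=7: 0.108163
  k=8: 0.082812
  k=9: 0.065432
  k=10: 0.053
Step 2: Partial sum = 5.3 + 1.325 + 0.588889 + 0.33125 + 0.212 + 0.147222 + 0.108163 + 0.082812 + 0.065432 + 0.053
     = 8.213769
Step 3: The full series sum_(k>=1) 5.3*1/k^2 converges (p-series with p = 2 > 1; a constant multiple of a convergent series converges).
Step 4: Fix eps > 0. Since sum_k m(|f_k - f| > eps) < infinity, the Borel-Cantelli lemma gives
        m(limsup_k {|f_k - f| > eps}) = 0, i.e. for a.e. x, |f_k(x) - f(x)| <= eps for all large k.
        Applying this with eps = 1/j for j = 1, 2, ... and intersecting the countably many full-measure sets,
        for a.e. x we get limsup_k |f_k(x) - f(x)| <= 1/j for every j, hence f_k -> f almost everywhere.
Conclusion: series converges; Borel-Cantelli yields f_k -> f a.e.


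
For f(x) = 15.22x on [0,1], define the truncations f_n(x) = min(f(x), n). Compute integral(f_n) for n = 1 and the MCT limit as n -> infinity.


f(x) = 15.22x on [0,1]; f_n(x) = min(15.22x, n). At n = 1:
Step 1: f(x) reaches 1 at x = 1/15.22 = 0.065703
Step 2: integral(f_1) = integral(15.22x, 0, 0.065703) + integral(1, 0.065703, 1)
       = 15.22*0.065703^2/2 + 1*(1 - 0.065703)
       = 0.032852 + 0.934297
       = 0.967148
Step 3: As n -> infinity, f_n increases to f, so by MCT integral(f_n) -> integral(f) = 15.22/2 = 7.61.
Convergence: integral(f_1) = 0.967148 -> 7.61 as n -> infinity


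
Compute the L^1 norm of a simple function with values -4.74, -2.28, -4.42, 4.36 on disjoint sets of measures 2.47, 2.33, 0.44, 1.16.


Step 1: Compute |f_i|^1 for each value:
  |-4.74|^1 = 4.74
  |-2.28|^1 = 2.28
  |-4.42|^1 = 4.42
  |4.36|^1 = 4.36
Step 2: Multiply by measures and sum:
  4.74 * 2.47 = 11.7078
  2.28 * 2.33 = 5.3124
  4.42 * 0.44 = 1.9448
  4.36 * 1.16 = 5.0576
Sum = 11.7078 + 5.3124 + 1.9448 + 5.0576 = 24.0226
Step 3: Take the p-th root:
||f||_1 = (24.0226)^(1/1) = 24.0226


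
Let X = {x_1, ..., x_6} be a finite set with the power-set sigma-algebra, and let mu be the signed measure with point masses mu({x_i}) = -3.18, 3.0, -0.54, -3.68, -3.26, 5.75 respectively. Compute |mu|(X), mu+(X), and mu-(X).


Step 1: Every measurable set is a union of atoms (the cells / points), so a Hahn decomposition is
  obtained by grouping atoms by sign: P = union of atoms with mu > 0, N = union of the remaining atoms.
  Atoms in P (indices): 2, 6;  atoms in N (indices): 1, 3, 4, 5
  Positive values: 3, 5.75
  Negative values: -3.18, -0.54, -3.68, -3.26
Step 2: mu+(X) = mu(P) = sum of positive atom values = 8.75
Step 3: mu-(X) = -mu(N) = sum of |negative atom values| = 10.66
Step 4: |mu|(X) = mu+(X) + mu-(X) = 8.75 + 10.66 = 19.41


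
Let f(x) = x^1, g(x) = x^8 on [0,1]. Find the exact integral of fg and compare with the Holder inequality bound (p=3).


Step 1: Exact integral of f*g = integral(x^9, 0, 1) = 1/10
     = 0.1
Step 2: Holder bound with p=3, q=1.5:
  ||f||_p = (integral x^3 dx)^(1/3) = (1/4)^(1/3) = 0.629961
  ||g||_q = (integral x^12 dx)^(1/1.5) = (1/13)^(1/1.5) = 0.180872
Step 3: Holder bound = ||f||_p * ||g||_q = 0.629961 * 0.180872 = 0.113942
Verification: 0.1 <= 0.113942 (Holder holds)


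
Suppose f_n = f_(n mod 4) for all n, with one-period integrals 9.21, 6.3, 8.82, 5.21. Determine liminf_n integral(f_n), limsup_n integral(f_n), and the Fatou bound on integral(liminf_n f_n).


The sequence (integral(f_n)) is periodic with period 4, repeating the values 9.21, 6.3, 8.82, 5.21 indefinitely.
Step 1: For a periodic sequence, every tail (a_m, a_(m+1), ...) contains all 4 period values infinitely often.
Step 2: Hence inf of every tail = min of the period values = min(9.21, 6.3, 8.82, 5.21) = 5.21.
        liminf_n integral(f_n) = sup over m of (inf of tail from m) = 5.21.
Step 3: Similarly sup of every tail = max of the period values = 9.21.
        limsup_n integral(f_n) = 9.21.
Step 4: Fatou's lemma: integral(liminf_n f_n) <= liminf_n integral(f_n) = 5.21.
        So the integral of the pointwise liminf is at most 5.21.


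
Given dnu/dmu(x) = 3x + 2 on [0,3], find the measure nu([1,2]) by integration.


nu(A) = integral_A (dnu/dmu) dmu = integral_1^2 (3x + 2) dx
Step 1: Antiderivative F(x) = (3/2)x^2 + 2x
Step 2: F(2) = (3/2)*2^2 + 2*2 = 6 + 4 = 10
Step 3: F(1) = (3/2)*1^2 + 2*1 = 1.5 + 2 = 3.5
Step 4: nu([1,2]) = F(2) - F(1) = 10 - 3.5 = 6.5


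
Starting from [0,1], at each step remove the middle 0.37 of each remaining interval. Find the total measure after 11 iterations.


Step 1: At each step, fraction remaining = 1 - 0.37 = 0.63
Step 2: After 11 steps, measure = (0.63)^11
Result = 0.006205


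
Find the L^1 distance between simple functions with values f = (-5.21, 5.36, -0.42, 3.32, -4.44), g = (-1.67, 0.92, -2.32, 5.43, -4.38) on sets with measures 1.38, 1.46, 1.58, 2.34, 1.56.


Step 1: Compute differences f_i - g_i:
  -5.21 - -1.67 = -3.54
  5.36 - 0.92 = 4.44
  -0.42 - -2.32 = 1.9
  3.32 - 5.43 = -2.11
  -4.44 - -4.38 = -0.06
Step 2: Compute |diff|^1 * measure for each set:
  |-3.54|^1 * 1.38 = 3.54 * 1.38 = 4.8852
  |4.44|^1 * 1.46 = 4.44 * 1.46 = 6.4824
  |1.9|^1 * 1.58 = 1.9 * 1.58 = 3.002
  |-2.11|^1 * 2.34 = 2.11 * 2.34 = 4.9374
  |-0.06|^1 * 1.56 = 0.06 * 1.56 = 0.0936
Step 3: Sum = 19.4006
Step 4: ||f-g||_1 = (19.4006)^(1/1) = 19.4006


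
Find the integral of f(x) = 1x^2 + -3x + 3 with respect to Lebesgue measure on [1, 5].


The Lebesgue integral of a Riemann-integrable function agrees with the Riemann integral.
Antiderivative F(x) = (1/3)x^3 + (-3/2)x^2 + 3x
F(5) = (1/3)*5^3 + (-3/2)*5^2 + 3*5
     = (1/3)*125 + (-3/2)*25 + 3*5
     = 41.666667 + -37.5 + 15
     = 19.166667
F(1) = 1.833333
Integral = F(5) - F(1) = 19.166667 - 1.833333 = 17.333333


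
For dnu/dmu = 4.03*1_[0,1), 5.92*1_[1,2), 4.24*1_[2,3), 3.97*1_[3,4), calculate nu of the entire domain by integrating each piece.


Integrate each piece of the Radon-Nikodym derivative:
Step 1: integral_0^1 4.03 dx = 4.03*(1-0) = 4.03*1 = 4.03
Step 2: integral_1^2 5.92 dx = 5.92*(2-1) = 5.92*1 = 5.92
Step 3: integral_2^3 4.24 dx = 4.24*(3-2) = 4.24*1 = 4.24
Step 4: integral_3^4 3.97 dx = 3.97*(4-3) = 3.97*1 = 3.97
Total: 4.03 + 5.92 + 4.24 + 3.97 = 18.16


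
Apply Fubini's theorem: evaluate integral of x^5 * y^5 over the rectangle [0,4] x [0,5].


By Fubini's theorem, the double integral factors as a product of single integrals:
Step 1: integral_0^4 x^5 dx = [x^6/6] from 0 to 4
     = 4^6/6 = 682.666667
Step 2: integral_0^5 y^5 dy = [y^6/6] from 0 to 5
     = 5^6/6 = 2604.166667
Step 3: Double integral = 682.666667 * 2604.166667 = 1.777778e+06


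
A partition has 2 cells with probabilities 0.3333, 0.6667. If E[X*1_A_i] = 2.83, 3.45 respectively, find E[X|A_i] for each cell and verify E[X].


For each cell A_i: E[X|A_i] = E[X*1_A_i] / P(A_i)
Step 1: E[X|A_1] = 2.83 / 0.3333 = 8.490849
Step 2: E[X|A_2] = 3.45 / 0.6667 = 5.174741
Verification: E[X] = sum E[X*1_A_i] = 2.83 + 3.45 = 6.28


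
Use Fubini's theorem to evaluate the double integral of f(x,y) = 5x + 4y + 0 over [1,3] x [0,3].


By Fubini, integrate in x first, then y.
Step 1: Fix y, integrate over x in [1,3]:
  integral(5x + 4y + 0, x=1..3)
  = 5*(3^2 - 1^2)/2 + (4y + 0)*(3 - 1)
  = 20 + (4y + 0)*2
  = 20 + 8y + 0
  = 20 + 8y
Step 2: Integrate over y in [0,3]:
  integral(20 + 8y, y=0..3)
  = 20*3 + 8*(3^2 - 0^2)/2
  = 60 + 36
  = 96


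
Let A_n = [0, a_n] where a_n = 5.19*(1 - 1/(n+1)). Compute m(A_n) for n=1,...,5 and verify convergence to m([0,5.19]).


By continuity of measure from below: if A_n increases to A, then m(A_n) -> m(A).
Here A = [0, 5.19], so m(A) = 5.19
Step 1: a_1 = 5.19*(1 - 1/2) = 2.595, m(A_1) = 2.595
Step 2: a_2 = 5.19*(1 - 1/3) = 3.46, m(A_2) = 3.46
Step 3: a_3 = 5.19*(1 - 1/4) = 3.8925, m(A_3) = 3.8925
Step 4: a_4 = 5.19*(1 - 1/5) = 4.152, m(A_4) = 4.152
Step 5: a_5 = 5.19*(1 - 1/6) = 4.325, m(A_5) = 4.325
Limit: m(A_n) -> m([0,5.19]) = 5.19


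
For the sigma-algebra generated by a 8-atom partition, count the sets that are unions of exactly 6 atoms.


Each element of F is a union of some subset of the 8 atoms.
Elements that are unions of exactly 6 atoms correspond to 6-element subsets of the 8 atoms.
Count = C(8, 6) = 8! / (6! * 2!) = 28.


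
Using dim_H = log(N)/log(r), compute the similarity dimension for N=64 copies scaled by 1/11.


For a self-similar set with N copies scaled by 1/r:
dim_H = log(N)/log(r) = log(64)/log(11)
= 4.158883/2.397895
= 1.734389


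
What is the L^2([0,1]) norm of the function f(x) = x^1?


Step 1: ||f||_2 = (integral_0^1 |x^1|^2 dx)^(1/2)
     = (integral_0^1 x^2 dx)^(1/2)
Step 2: integral_0^1 x^2 dx = [x^3/(3)] from 0 to 1 = 1^3/3
     = 1/3 = 0.333333
Step 3: ||f||_2 = (0.333333)^(1/2) = 0.57735


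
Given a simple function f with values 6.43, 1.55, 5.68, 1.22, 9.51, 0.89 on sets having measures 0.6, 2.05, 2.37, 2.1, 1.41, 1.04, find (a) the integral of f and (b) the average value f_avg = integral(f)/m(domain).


Step 1: Integral = sum(value_i * measure_i)
= 6.43*0.6 + 1.55*2.05 + 5.68*2.37 + 1.22*2.1 + 9.51*1.41 + 0.89*1.04
= 3.858 + 3.1775 + 13.4616 + 2.562 + 13.4091 + 0.9256
= 37.3938
Step 2: Total measure of domain = 0.6 + 2.05 + 2.37 + 2.1 + 1.41 + 1.04 = 9.57
Step 3: Average value = 37.3938 / 9.57 = 3.907398


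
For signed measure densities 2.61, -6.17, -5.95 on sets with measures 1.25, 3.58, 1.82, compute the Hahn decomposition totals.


Step 1: Compute signed measure on each set:
  Set 1: 2.61 * 1.25 = 3.2625
  Set 2: -6.17 * 3.58 = -22.0886
  Set 3: -5.95 * 1.82 = -10.829
Step 2: Total signed measure = (3.2625) + (-22.0886) + (-10.829)
     = -29.6551
Step 3: Positive part mu+(X) = sum of positive contributions = 3.2625
Step 4: Negative part mu-(X) = |sum of negative contributions| = 32.9176


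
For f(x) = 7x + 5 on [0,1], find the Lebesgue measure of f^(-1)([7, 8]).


f^(-1)([7, 8]) = {x : 7 <= 7x + 5 <= 8}
Solving: (7 - 5)/7 <= x <= (8 - 5)/7
= [0.285714, 0.428571]
Intersecting with [0,1]: [0.285714, 0.428571]
Measure = 0.428571 - 0.285714 = 0.142857


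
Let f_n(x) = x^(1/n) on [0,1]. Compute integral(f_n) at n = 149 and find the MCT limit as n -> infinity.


At n = 149: f_149(x) = x^(1/149).
Step 1: integral(x^(1/149), 0, 1) = [x^(1/149+1) / (1/149+1)] from 0 to 1
     = 1 / (1/149 + 1) = 1 / ((149+1)/149) = 149/(149+1)
     = 149/150 = 0.993333
Step 2: As n -> infinity, f_n(x) = x^(1/n) -> 1 for x in (0,1], and f_n is increasing in n.
By MCT, lim_n integral(f_n) = integral(lim_n f_n) = integral(1, 0, 1) = 1.
Step 3: Verify convergence: 149/150 = 0.993333 -> 1


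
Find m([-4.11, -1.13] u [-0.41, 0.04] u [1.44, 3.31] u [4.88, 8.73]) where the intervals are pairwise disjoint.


For pairwise disjoint intervals, m(union) = sum of lengths.
= (-1.13 - -4.11) + (0.04 - -0.41) + (3.31 - 1.44) + (8.73 - 4.88)
= 2.98 + 0.45 + 1.87 + 3.85
= 9.15


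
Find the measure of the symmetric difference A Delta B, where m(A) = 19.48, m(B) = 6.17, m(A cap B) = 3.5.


m(A Delta B) = m(A) + m(B) - 2*m(A n B)
= 19.48 + 6.17 - 2*3.5
= 19.48 + 6.17 - 7
= 18.65


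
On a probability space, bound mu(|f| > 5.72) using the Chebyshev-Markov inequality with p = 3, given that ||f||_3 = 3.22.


Chebyshev/Markov inequality: mu(|f| > eps) <= (||f||_p / eps)^p
Step 1: ||f||_3 / eps = 3.22 / 5.72 = 0.562937
Step 2: Raise to power p = 3:
  (0.562937)^3 = 0.178394
Step 3: Therefore mu(|f| > 5.72) <= 0.178394


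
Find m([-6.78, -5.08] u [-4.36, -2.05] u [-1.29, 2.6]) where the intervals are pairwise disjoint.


For pairwise disjoint intervals, m(union) = sum of lengths.
= (-5.08 - -6.78) + (-2.05 - -4.36) + (2.6 - -1.29)
= 1.7 + 2.31 + 3.89
= 7.9


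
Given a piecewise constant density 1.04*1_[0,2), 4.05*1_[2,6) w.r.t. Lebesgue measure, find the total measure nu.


Integrate each piece of the Radon-Nikodym derivative:
Step 1: integral_0^2 1.04 dx = 1.04*(2-0) = 1.04*2 = 2.08
Step 2: integral_2^6 4.05 dx = 4.05*(6-2) = 4.05*4 = 16.2
Total: 2.08 + 16.2 = 18.28


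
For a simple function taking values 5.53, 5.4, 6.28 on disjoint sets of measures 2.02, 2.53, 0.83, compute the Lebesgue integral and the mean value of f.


Step 1: Integral = sum(value_i * measure_i)
= 5.53*2.02 + 5.4*2.53 + 6.28*0.83
= 11.1706 + 13.662 + 5.2124
= 30.045
Step 2: Total measure of domain = 2.02 + 2.53 + 0.83 = 5.38
Step 3: Average value = 30.045 / 5.38 = 5.584572


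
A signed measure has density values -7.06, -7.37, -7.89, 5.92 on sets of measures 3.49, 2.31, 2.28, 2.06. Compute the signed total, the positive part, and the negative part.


Step 1: Compute signed measure on each set:
  Set 1: -7.06 * 3.49 = -24.6394
  Set 2: -7.37 * 2.31 = -17.0247
  Set 3: -7.89 * 2.28 = -17.9892
  Set 4: 5.92 * 2.06 = 12.1952
Step 2: Total signed measure = (-24.6394) + (-17.0247) + (-17.9892) + (12.1952)
     = -47.4581
Step 3: Positive part mu+(X) = sum of positive contributions = 12.1952
Step 4: Negative part mu-(X) = |sum of negative contributions| = 59.6533


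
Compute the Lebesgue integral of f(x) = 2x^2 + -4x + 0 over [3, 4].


The Lebesgue integral of a Riemann-integrable function agrees with the Riemann integral.
Antiderivative F(x) = (2/3)x^3 + (-4/2)x^2 + 0x
F(4) = (2/3)*4^3 + (-4/2)*4^2 + 0*4
     = (2/3)*64 + (-4/2)*16 + 0*4
     = 42.666667 + -32 + 0
     = 10.666667
F(3) = 0.0
Integral = F(4) - F(3) = 10.666667 - 0.0 = 10.666667


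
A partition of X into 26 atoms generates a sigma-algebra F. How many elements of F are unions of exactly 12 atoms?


Each element of F is a union of some subset of the 26 atoms.
Elements that are unions of exactly 12 atoms correspond to 12-element subsets of the 26 atoms.
Count = C(26, 12) = 26! / (12! * 14!) = 9657700.


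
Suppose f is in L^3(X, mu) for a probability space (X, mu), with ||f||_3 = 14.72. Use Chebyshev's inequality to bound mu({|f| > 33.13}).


Chebyshev/Markov inequality: mu(|f| > eps) <= (||f||_p / eps)^p
Step 1: ||f||_3 / eps = 14.72 / 33.13 = 0.44431
Step 2: Raise to power p = 3:
  (0.44431)^3 = 0.087712
Step 3: Therefore mu(|f| > 33.13) <= 0.087712


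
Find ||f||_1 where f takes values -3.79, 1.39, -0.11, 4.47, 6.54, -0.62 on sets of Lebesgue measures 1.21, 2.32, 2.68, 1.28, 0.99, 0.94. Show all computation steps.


Step 1: Compute |f_i|^1 for each value:
  |-3.79|^1 = 3.79
  |1.39|^1 = 1.39
  |-0.11|^1 = 0.11
  |4.47|^1 = 4.47
  |6.54|^1 = 6.54
  |-0.62|^1 = 0.62
Step 2: Multiply by measures and sum:
  3.79 * 1.21 = 4.5859
  1.39 * 2.32 = 3.2248
  0.11 * 2.68 = 0.2948
  4.47 * 1.28 = 5.7216
  6.54 * 0.99 = 6.4746
  0.62 * 0.94 = 0.5828
Sum = 4.5859 + 3.2248 + 0.2948 + 5.7216 + 6.4746 + 0.5828 = 20.8845
Step 3: Take the p-th root:
||f||_1 = (20.8845)^(1/1) = 20.8845


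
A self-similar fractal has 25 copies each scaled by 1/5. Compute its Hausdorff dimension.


For a self-similar set with N copies scaled by 1/r:
dim_H = log(N)/log(r) = log(25)/log(5)
= 3.218876/1.609438
= 2


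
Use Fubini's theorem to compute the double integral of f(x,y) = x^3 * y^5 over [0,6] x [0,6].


By Fubini's theorem, the double integral factors as a product of single integrals:
Step 1: integral_0^6 x^3 dx = [x^4/4] from 0 to 6
     = 6^4/4 = 324
Step 2: integral_0^6 y^5 dy = [y^6/6] from 0 to 6
     = 6^6/6 = 7776
Step 3: Double integral = 324 * 7776 = 2.519424e+06


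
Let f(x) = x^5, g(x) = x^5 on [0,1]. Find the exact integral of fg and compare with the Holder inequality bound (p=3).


Step 1: Exact integral of f*g = integral(x^10, 0, 1) = 1/11
     = 0.090909
Step 2: Holder bound with p=3, q=1.5:
  ||f||_p = (integral x^15 dx)^(1/3) = (1/16)^(1/3) = 0.39685
  ||g||_q = (integral x^7.5 dx)^(1/1.5) = (1/8.5)^(1/1.5) = 0.240097
Step 3: Holder bound = ||f||_p * ||g||_q = 0.39685 * 0.240097 = 0.095283
Verification: 0.090909 <= 0.095283 (Holder holds)


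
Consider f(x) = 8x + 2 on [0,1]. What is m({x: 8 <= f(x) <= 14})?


f^(-1)([8, 14]) = {x : 8 <= 8x + 2 <= 14}
Solving: (8 - 2)/8 <= x <= (14 - 2)/8
= [0.75, 1.5]
Intersecting with [0,1]: [0.75, 1]
Measure = 1 - 0.75 = 0.25


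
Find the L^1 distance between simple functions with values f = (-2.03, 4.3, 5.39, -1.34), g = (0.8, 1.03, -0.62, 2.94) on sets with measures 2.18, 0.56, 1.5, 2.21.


Step 1: Compute differences f_i - g_i:
  -2.03 - 0.8 = -2.83
  4.3 - 1.03 = 3.27
  5.39 - -0.62 = 6.01
  -1.34 - 2.94 = -4.28
Step 2: Compute |diff|^1 * measure for each set:
  |-2.83|^1 * 2.18 = 2.83 * 2.18 = 6.1694
  |3.27|^1 * 0.56 = 3.27 * 0.56 = 1.8312
  |6.01|^1 * 1.5 = 6.01 * 1.5 = 9.015
  |-4.28|^1 * 2.21 = 4.28 * 2.21 = 9.4588
Step 3: Sum = 26.4744
Step 4: ||f-g||_1 = (26.4744)^(1/1) = 26.4744


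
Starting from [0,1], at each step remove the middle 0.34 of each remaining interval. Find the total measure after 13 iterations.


Step 1: At each step, fraction remaining = 1 - 0.34 = 0.66
Step 2: After 13 steps, measure = (0.66)^13
Result = 0.004509


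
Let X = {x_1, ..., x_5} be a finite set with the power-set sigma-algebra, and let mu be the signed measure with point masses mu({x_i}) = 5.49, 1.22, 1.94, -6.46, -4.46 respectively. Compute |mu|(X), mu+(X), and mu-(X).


Step 1: Every measurable set is a union of atoms (the cells / points), so a Hahn decomposition is
  obtained by grouping atoms by sign: P = union of atoms with mu > 0, N = union of the remaining atoms.
  Atoms in P (indices): 1, 2, 3;  atoms in N (indices): 4, 5
  Positive values: 5.49, 1.22, 1.94
  Negative values: -6.46, -4.46
Step 2: mu+(X) = mu(P) = sum of positive atom values = 8.65
Step 3: mu-(X) = -mu(N) = sum of |negative atom values| = 10.92
Step 4: |mu|(X) = mu+(X) + mu-(X) = 8.65 + 10.92 = 19.57


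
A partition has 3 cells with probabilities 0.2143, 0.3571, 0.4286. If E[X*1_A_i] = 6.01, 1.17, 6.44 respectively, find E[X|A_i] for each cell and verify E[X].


For each cell A_i: E[X|A_i] = E[X*1_A_i] / P(A_i)
Step 1: E[X|A_1] = 6.01 / 0.2143 = 28.044797
Step 2: E[X|A_2] = 1.17 / 0.3571 = 3.276393
Step 3: E[X|A_3] = 6.44 / 0.4286 = 15.025665
Verification: E[X] = sum E[X*1_A_i] = 6.01 + 1.17 + 6.44 = 13.62


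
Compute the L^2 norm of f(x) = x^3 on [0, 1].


Step 1: ||f||_2 = (integral_0^1 |x^3|^2 dx)^(1/2)
     = (integral_0^1 x^6 dx)^(1/2)
Step 2: integral_0^1 x^6 dx = [x^7/(7)] from 0 to 1 = 1^7/7
     = 1/7 = 0.142857
Step 3: ||f||_2 = (0.142857)^(1/2) = 0.377964


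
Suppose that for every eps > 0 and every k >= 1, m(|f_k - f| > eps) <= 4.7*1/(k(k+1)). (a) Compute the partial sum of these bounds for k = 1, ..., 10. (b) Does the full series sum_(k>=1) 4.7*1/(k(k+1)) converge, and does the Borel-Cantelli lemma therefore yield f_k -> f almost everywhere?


Step 1: List the terms 4.7*1/(k(k+1)) for k = 1 to 10:
  k=1: 2.35
  k=2: 0.783333
  k=3: 0.391667
  k=4: 0.235
  k=5: 0.156667
  k=6: 0.111905
  k=7: 0.083929
  k=8: 0.065278
  k=9: 0.052222
  k=10: 0.042727
Step 2: Partial sum = 2.35 + 0.783333 + 0.391667 + 0.235 + 0.156667 + 0.111905 + 0.083929 + 0.065278 + 0.052222 + 0.042727
     = 4.272727
Step 3: The full series sum_(k>=1) 4.7*1/(k(k+1)) converges (telescoping series sum 1/(k(k+1)) = 1; a constant multiple of a convergent series converges).
Step 4: Fix eps > 0. Since sum_k m(|f_k - f| > eps) < infinity, the Borel-Cantelli lemma gives
        m(limsup_k {|f_k - f| > eps}) = 0, i.e. for a.e. x, |f_k(x) - f(x)| <= eps for all large k.
        Applying this with eps = 1/j for j = 1, 2, ... and intersecting the countably many full-measure sets,
        for a.e. x we get limsup_k |f_k(x) - f(x)| <= 1/j for every j, hence f_k -> f almost everywhere.
Conclusion: series converges; Borel-Cantelli yields f_k -> f a.e.


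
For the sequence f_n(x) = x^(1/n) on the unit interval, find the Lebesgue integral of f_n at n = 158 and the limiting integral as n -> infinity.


At n = 158: f_158(x) = x^(1/158).
Step 1: integral(x^(1/158), 0, 1) = [x^(1/158+1) / (1/158+1)] from 0 to 1
     = 1 / (1/158 + 1) = 1 / ((158+1)/158) = 158/(158+1)
     = 158/159 = 0.993711
Step 2: As n -> infinity, f_n(x) = x^(1/n) -> 1 for x in (0,1], and f_n is increasing in n.
By MCT, lim_n integral(f_n) = integral(lim_n f_n) = integral(1, 0, 1) = 1.
Step 3: Verify convergence: 158/159 = 0.993711 -> 1


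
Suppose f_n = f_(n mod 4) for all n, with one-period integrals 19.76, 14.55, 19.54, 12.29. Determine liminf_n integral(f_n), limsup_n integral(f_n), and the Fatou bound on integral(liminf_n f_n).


The sequence (integral(f_n)) is periodic with period 4, repeating the values 19.76, 14.55, 19.54, 12.29 indefinitely.
Step 1: For a periodic sequence, every tail (a_m, a_(m+1), ...) contains all 4 period values infinitely often.
Step 2: Hence inf of every tail = min of the period values = min(19.76, 14.55, 19.54, 12.29) = 12.29.
        liminf_n integral(f_n) = sup over m of (inf of tail from m) = 12.29.
Step 3: Similarly sup of every tail = max of the period values = 19.76.
        limsup_n integral(f_n) = 19.76.
Step 4: Fatou's lemma: integral(liminf_n f_n) <= liminf_n integral(f_n) = 12.29.
        So the integral of the pointwise liminf is at most 12.29.
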